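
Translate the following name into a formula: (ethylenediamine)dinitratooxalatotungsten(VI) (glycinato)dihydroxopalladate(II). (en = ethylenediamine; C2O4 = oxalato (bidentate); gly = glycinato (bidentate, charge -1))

[W(C2O4)(en)(NO3)2][Pd(gly)(OH)2]2

Cation [W…]: ligand charges -4, W(VI) ⇒ ion charge 2+.
Anion [Pd…]: ligand charges -3, Pd(II) ⇒ ion charge 1−.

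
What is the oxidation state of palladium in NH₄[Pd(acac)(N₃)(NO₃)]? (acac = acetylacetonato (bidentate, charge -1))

1 ammonium outside the brackets (+1 each) → the complex ion is 1−.
Ligand charges: 1×N3 = -1; 1×acac = -1; 1×NO3 = -1; sum -3.
Pd + (-3) = 1− ⇒ Pd is +2.

+2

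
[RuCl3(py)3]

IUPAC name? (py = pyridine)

There is no counter-ion, so the complex is neutral overall.
Ligand charges: 3×chloro (-1 each), 3×pyridine (neutral); total -3. So Ru + (-3) = 0, giving Ru = +3.
Ligands are named alphabetically: chloro before pyridine.

trichlorotris(pyridine)ruthenium(III)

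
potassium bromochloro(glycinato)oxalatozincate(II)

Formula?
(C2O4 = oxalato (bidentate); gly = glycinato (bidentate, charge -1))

Ligands: 1 bromo (Br, -1), 1 oxalato (C2O4, -2), 1 glycinato (gly, -1), 1 chloro (Cl, -1). Ligand charge sum = -5.
With Zn in oxidation state +2, the complex ion is [Zn...]^3−.
Charge balance with potassium (+1) requires 1 complex ion per 3 potassium.

K3[ZnBr(C2O4)Cl(gly)]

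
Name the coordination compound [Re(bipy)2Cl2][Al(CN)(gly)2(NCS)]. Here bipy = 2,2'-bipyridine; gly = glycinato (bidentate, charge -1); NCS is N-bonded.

bis(2,2'-bipyridine)dichlororhenium(III) cyanobis(glycinato)isothiocyanatoaluminate(III)

Aluminium is always +3 in its complexes; the anion's ligand charges sum to -4, so the complex anion is 1−.
A 1:1 salt means the cation carries the equal and opposite charge, 1+.
Cation: ligand charges sum to -2; for the ion to be 1+, Re = +3.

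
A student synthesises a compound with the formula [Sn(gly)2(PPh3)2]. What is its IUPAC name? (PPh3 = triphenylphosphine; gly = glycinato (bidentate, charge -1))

bis(glycinato)bis(triphenylphosphine)tin(II)

There is no counter-ion, so the complex is neutral overall.
Ligand charges: 2×triphenylphosphine (neutral), 2×glycinato (-1 each); total -2. So Sn + (-2) = 0, giving Sn = +2.
Ligands are named alphabetically: glycinato before triphenylphosphine.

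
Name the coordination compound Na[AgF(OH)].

The 1 sodium counter-ion carries a total charge of +1, so each complex ion is 1−.
Ligand charges: 1×fluoro (-1 each), 1×hydroxo (-1 each); total -2. So Ag + (-2) = 1−, giving Ag = +1.
Ligands are named alphabetically: fluoro before hydroxo.
The complex ion is anionic, so silver takes the -ate form argentate(I).

sodium fluorohydroxoargentate(I)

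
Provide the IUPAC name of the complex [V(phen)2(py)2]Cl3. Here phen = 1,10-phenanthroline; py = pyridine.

bis(1,10-phenanthroline)bis(pyridine)vanadium(III) chloride

The 3 chloride counter-ions carry a total charge of -3, so each complex ion is 3+.
Ligand charges: 2×1,10-phenanthroline (neutral), 2×pyridine (neutral); total 0. So V + (0) = 3+, giving V = +3.
Ligands are named alphabetically: phenanthroline before pyridine.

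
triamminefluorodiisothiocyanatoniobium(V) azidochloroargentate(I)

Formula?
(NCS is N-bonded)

[NbF(NCS)2(NH3)3][AgCl(N3)]2

Cation [Nb…]: ligand charges -3, Nb(V) ⇒ ion charge 2+.
Anion [Ag…]: ligand charges -2, Ag(I) ⇒ ion charge 1−.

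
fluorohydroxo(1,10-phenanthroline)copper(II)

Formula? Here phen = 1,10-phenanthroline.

Ligands: 1 1,10-phenanthroline (phen, neutral), 1 fluoro (F, -1), 1 hydroxo (OH, -1). Ligand charge sum = -2.
With Cu in oxidation state +2, the complex ion is [Cu...].

[CuF(OH)(phen)]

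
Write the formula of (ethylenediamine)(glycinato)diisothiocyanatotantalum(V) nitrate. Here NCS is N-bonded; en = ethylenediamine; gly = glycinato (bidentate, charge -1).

Ligands: 2 isothiocyanato (NCS, -1), 1 ethylenediamine (en, neutral), 1 glycinato (gly, -1). Ligand charge sum = -3.
Charge balance with nitrate (-1) requires 1 complex ion per 2 nitrate.

[Ta(en)(gly)(NCS)2](NO3)2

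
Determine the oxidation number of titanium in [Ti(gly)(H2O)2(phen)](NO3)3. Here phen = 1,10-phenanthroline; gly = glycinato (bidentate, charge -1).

3 nitrate outside the brackets (-1 each) → the complex ion is 3+.
Ligand charges: 1×phen neutral; 2×H2O neutral; 1×gly = -1; sum -1.
Ti + (-1) = 3+ ⇒ Ti is +4.

+4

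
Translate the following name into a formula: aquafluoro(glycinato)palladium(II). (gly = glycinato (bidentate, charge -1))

[PdF(gly)(H2O)]

Ligands: 1 fluoro (F, -1), 1 aqua (H2O, neutral), 1 glycinato (gly, -1). Ligand charge sum = -2.
With Pd in oxidation state +2, the complex ion is [Pd...].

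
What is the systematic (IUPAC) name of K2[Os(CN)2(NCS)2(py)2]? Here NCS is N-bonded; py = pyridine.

The 2 potassium counter-ions carry a total charge of +2, so each complex ion is 2−.
Ligand charges: 2×isothiocyanato (-1 each), 2×cyano (-1 each), 2×pyridine (neutral); total -4. So Os + (-4) = 2−, giving Os = +2.
The complex ion is anionic, so osmium takes the -ate form osmate(II).

potassium dicyanodiisothiocyanatobis(pyridine)osmate(II)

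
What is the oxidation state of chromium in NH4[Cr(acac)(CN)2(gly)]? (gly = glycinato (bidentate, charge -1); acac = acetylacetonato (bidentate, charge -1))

1 ammonium outside the brackets (+1 each) → the complex ion is 1−.
Ligand charges: 1×gly = -1; 1×acac = -1; 2×CN = -2; sum -4.
Cr + (-4) = 1− ⇒ Cr is +3.

+3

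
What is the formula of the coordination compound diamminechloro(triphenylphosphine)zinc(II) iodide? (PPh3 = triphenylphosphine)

Ligands: 1 triphenylphosphine (PPh3, neutral), 1 chloro (Cl, -1), 2 ammine (NH3, neutral). Ligand charge sum = -1.
Charge balance with iodide (-1) requires 1 complex ion per 1 iodide.

[ZnCl(NH3)2(PPh3)]I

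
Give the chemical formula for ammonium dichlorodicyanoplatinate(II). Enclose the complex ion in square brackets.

Ligands: 2 cyano (CN, -1), 2 chloro (Cl, -1). Ligand charge sum = -4.
With Pt in oxidation state +2, the complex ion is [Pt...]^2−.
Charge balance with ammonium (+1) requires 1 complex ion per 2 ammonium.

(NH4)2[PtCl2(CN)2]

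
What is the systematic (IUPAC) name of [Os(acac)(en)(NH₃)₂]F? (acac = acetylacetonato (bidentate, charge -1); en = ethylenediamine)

The 1 fluoride counter-ion carries a total charge of -1, so each complex ion is 1+.
Ligand charges: 2×ammine (neutral), 1×acetylacetonato (-1 each), 1×ethylenediamine (neutral); total -1. So Os + (-1) = 1+, giving Os = +2.
Ligands are named alphabetically: acetylacetonato before ammine before ethylenediamine.

(acetylacetonato)diammine(ethylenediamine)osmium(II) fluoride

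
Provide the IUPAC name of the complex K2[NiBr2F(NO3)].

The 2 potassium counter-ions carry a total charge of +2, so each complex ion is 2−.
Ligand charges: 1×fluoro (-1 each), 1×nitrato (-1 each), 2×bromo (-1 each); total -4. So Ni + (-4) = 2−, giving Ni = +2.
Ligands are named alphabetically: bromo before fluoro before nitrato.
The complex ion is anionic, so nickel takes the -ate form nickelate(II).

potassium dibromofluoronitratonickelate(II)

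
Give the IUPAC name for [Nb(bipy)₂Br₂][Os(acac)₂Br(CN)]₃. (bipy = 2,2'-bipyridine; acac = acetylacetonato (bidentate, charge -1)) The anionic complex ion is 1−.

Both ions are complex: the cation is named first with the plain metal name, the anion second with the -ate form; each ion's ligands are alphabetised independently.
The complex anion is given as 1−; its ligand charges sum to -4, so Os = +3.
With 3 anions per cation, the cation must be 3×1 = 3+.
Cation: ligand charges sum to -2; for the ion to be 3+, Nb = +5.

bis(2,2'-bipyridine)dibromoniobium(V) bis(acetylacetonato)bromocyanoosmate(III)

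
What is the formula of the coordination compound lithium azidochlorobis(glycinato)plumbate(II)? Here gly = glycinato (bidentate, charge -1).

Ligands: 2 glycinato (gly, -1), 1 azido (N3, -1), 1 chloro (Cl, -1). Ligand charge sum = -4.
With Pb in oxidation state +2, the complex ion is [Pb...]^2−.
Charge balance with lithium (+1) requires 1 complex ion per 2 lithium.

Li2[PbCl(gly)2(N3)]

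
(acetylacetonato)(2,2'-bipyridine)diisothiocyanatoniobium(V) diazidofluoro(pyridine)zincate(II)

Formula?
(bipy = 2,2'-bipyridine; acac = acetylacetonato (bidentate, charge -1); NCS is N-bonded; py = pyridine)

Cation [Nb…]: ligand charges -3, Nb(V) ⇒ ion charge 2+.
Anion [Zn…]: ligand charges -3, Zn(II) ⇒ ion charge 1−.
One 2+ cation requires 2 of the 1− anion.

[Nb(acac)(bipy)(NCS)2][ZnF(N3)2(py)]2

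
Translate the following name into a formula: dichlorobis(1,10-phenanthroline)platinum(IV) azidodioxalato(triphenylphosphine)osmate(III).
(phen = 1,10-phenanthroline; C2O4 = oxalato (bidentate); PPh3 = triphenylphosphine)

[PtCl2(phen)2][Os(C2O4)2(N3)(PPh3)]

Cation [Pt…]: ligand charges -2, Pt(IV) ⇒ ion charge 2+.
Anion [Os…]: ligand charges -5, Os(III) ⇒ ion charge 2−.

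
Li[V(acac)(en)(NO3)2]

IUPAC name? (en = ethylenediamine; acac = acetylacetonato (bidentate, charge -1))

The 1 lithium counter-ion carries a total charge of +1, so each complex ion is 1−.
Ligand charges: 2×nitrato (-1 each), 1×ethylenediamine (neutral), 1×acetylacetonato (-1 each); total -3. So V + (-3) = 1−, giving V = +2.
Ligands are named alphabetically: acetylacetonato before ethylenediamine before nitrato.
The complex ion is anionic, so vanadium takes the -ate form vanadate(II).

lithium (acetylacetonato)(ethylenediamine)dinitratovanadate(II)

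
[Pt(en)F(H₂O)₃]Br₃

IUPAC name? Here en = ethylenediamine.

The 3 bromide counter-ions carry a total charge of -3, so each complex ion is 3+.
Ligand charges: 3×aqua (neutral), 1×ethylenediamine (neutral), 1×fluoro (-1 each); total -1. So Pt + (-1) = 3+, giving Pt = +4.
Ligands are named alphabetically: aqua before ethylenediamine before fluoro.

triaqua(ethylenediamine)fluoroplatinum(IV) bromide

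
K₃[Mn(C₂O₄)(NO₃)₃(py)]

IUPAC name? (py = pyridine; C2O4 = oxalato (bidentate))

The 3 potassium counter-ions carry a total charge of +3, so each complex ion is 3−.
Ligand charges: 1×pyridine (neutral), 1×oxalato (-2 each), 3×nitrato (-1 each); total -5. So Mn + (-5) = 3−, giving Mn = +2.
Ligands are named alphabetically: nitrato before oxalato before pyridine.
The complex ion is anionic, so manganese takes the -ate form manganate(II).

potassium trinitratooxalato(pyridine)manganate(II)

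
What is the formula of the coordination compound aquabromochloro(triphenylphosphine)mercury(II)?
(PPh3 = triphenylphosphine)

[HgBrCl(H2O)(PPh3)]

Ligands: 1 bromo (Br, -1), 1 chloro (Cl, -1), 1 triphenylphosphine (PPh3, neutral), 1 aqua (H2O, neutral). Ligand charge sum = -2.
With Hg in oxidation state +2, the complex ion is [Hg...].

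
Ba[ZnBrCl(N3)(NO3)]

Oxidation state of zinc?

+2

1 barium outside the brackets (+2 each) → the complex ion is 2−.
Ligand charges: 1×Cl = -1; 1×Br = -1; 1×N3 = -1; 1×NO3 = -1; sum -4.
Zn + (-4) = 2− ⇒ Zn is +2.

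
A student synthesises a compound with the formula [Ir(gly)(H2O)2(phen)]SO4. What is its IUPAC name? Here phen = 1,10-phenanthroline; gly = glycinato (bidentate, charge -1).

diaqua(glycinato)(1,10-phenanthroline)iridium(III) sulfate

The 1 sulfate counter-ion carries a total charge of -2, so each complex ion is 2+.
Ligand charges: 1×1,10-phenanthroline (neutral), 1×glycinato (-1 each), 2×aqua (neutral); total -1. So Ir + (-1) = 2+, giving Ir = +3.
Ligands are named alphabetically: aqua before glycinato before phenanthroline.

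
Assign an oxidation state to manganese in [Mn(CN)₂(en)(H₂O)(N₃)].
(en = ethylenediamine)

+3

No counter-ion: the bracketed complex is neutral.
Ligand charges: 1×en neutral; 1×H2O neutral; 2×CN = -2; 1×N3 = -1; sum -3.
Mn + (-3) = 0 ⇒ Mn is +3.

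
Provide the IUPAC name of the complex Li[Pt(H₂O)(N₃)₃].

lithium aquatriazidoplatinate(II)

The 1 lithium counter-ion carries a total charge of +1, so each complex ion is 1−.
Ligand charges: 1×aqua (neutral), 3×azido (-1 each); total -3. So Pt + (-3) = 1−, giving Pt = +2.
Ligands are named alphabetically: aqua before azido.
The complex ion is anionic, so platinum takes the -ate form platinate(II).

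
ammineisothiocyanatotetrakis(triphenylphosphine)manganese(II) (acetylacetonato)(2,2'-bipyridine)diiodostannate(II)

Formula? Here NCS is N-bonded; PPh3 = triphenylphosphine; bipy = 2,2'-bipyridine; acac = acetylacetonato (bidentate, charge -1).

[Mn(NCS)(NH3)(PPh3)4][Sn(acac)(bipy)I2]

Cation [Mn…]: ligand charges -1, Mn(II) ⇒ ion charge 1+.
Anion [Sn…]: ligand charges -3, Sn(II) ⇒ ion charge 1−.
One 1+ cation balances one 1− anion.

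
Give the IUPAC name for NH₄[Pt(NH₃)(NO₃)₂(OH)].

The 1 ammonium counter-ion carries a total charge of +1, so each complex ion is 1−.
Ligand charges: 1×ammine (neutral), 2×nitrato (-1 each), 1×hydroxo (-1 each); total -3. So Pt + (-3) = 1−, giving Pt = +2.
Ligands are named alphabetically: ammine before hydroxo before nitrato.
The complex ion is anionic, so platinum takes the -ate form platinate(II).

ammonium amminehydroxodinitratoplatinate(II)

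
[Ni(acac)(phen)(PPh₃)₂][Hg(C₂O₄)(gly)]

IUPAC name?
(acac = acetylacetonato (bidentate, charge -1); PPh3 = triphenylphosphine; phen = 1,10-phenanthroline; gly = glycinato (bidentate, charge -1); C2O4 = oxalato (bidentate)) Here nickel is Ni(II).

Both ions are complex: the cation is named first with the plain metal name, the anion second with the -ate form; each ion's ligands are alphabetised independently.
Ni is given as +2; the cation's ligand charges sum to -1, so the complex cation is 1+.
A 1:1 salt means the anion carries the equal and opposite charge, 1−.
Anion: ligand charges sum to -3; for the ion to be 1−, Hg = +2.

(acetylacetonato)(1,10-phenanthroline)bis(triphenylphosphine)nickel(II) (glycinato)oxalatomercurate(II)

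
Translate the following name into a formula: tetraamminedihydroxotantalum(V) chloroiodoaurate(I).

[Ta(NH3)4(OH)2][AuClI]3

Cation [Ta…]: ligand charges -2, Ta(V) ⇒ ion charge 3+.
Anion [Au…]: ligand charges -2, Au(I) ⇒ ion charge 1−.
One 3+ cation requires 3 of the 1− anion.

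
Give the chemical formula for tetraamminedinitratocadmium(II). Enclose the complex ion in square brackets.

Ligands: 4 ammine (NH3, neutral), 2 nitrato (NO3, -1). Ligand charge sum = -2.
With Cd in oxidation state +2, the complex ion is [Cd...].

[Cd(NH3)4(NO3)2]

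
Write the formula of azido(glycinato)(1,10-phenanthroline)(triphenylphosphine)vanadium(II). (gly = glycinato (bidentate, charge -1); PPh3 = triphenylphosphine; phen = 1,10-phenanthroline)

Ligands: 1 glycinato (gly, -1), 1 triphenylphosphine (PPh3, neutral), 1 1,10-phenanthroline (phen, neutral), 1 azido (N3, -1). Ligand charge sum = -2.
With V in oxidation state +2, the complex ion is [V...].

[V(gly)(N3)(phen)(PPh3)]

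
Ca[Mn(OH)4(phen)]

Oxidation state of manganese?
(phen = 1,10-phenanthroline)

1 calcium outside the brackets (+2 each) → the complex ion is 2−.
Ligand charges: 1×phen neutral; 4×OH = -4; sum -4.
Mn + (-4) = 2− ⇒ Mn is +2.

+2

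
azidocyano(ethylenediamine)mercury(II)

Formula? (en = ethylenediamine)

[Hg(CN)(en)(N3)]

Ligands: 1 cyano (CN, -1), 1 ethylenediamine (en, neutral), 1 azido (N3, -1). Ligand charge sum = -2.
With Hg in oxidation state +2, the complex ion is [Hg...].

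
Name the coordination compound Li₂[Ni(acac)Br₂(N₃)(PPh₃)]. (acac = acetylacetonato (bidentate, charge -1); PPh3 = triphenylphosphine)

lithium (acetylacetonato)azidodibromo(triphenylphosphine)nickelate(II)

The 2 lithium counter-ions carry a total charge of +2, so each complex ion is 2−.
Ligand charges: 1×azido (-1 each), 2×bromo (-1 each), 1×acetylacetonato (-1 each), 1×triphenylphosphine (neutral); total -4. So Ni + (-4) = 2−, giving Ni = +2.
Ligands are named alphabetically: acetylacetonato before azido before bromo before triphenylphosphine.
The complex ion is anionic, so nickel takes the -ate form nickelate(II).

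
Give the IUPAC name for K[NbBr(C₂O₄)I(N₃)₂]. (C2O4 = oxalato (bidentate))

The 1 potassium counter-ion carries a total charge of +1, so each complex ion is 1−.
Ligand charges: 1×iodo (-1 each), 1×bromo (-1 each), 1×oxalato (-2 each), 2×azido (-1 each); total -6. So Nb + (-6) = 1−, giving Nb = +5.
Ligands are named alphabetically: azido before bromo before iodo before oxalato.
The complex ion is anionic, so niobium takes the -ate form niobate(V).

potassium diazidobromoiodooxalatoniobate(V)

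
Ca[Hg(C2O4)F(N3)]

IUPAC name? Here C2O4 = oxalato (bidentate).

calcium azidofluorooxalatomercurate(II)

The 1 calcium counter-ion carries a total charge of +2, so each complex ion is 2−.
Ligand charges: 1×fluoro (-1 each), 1×azido (-1 each), 1×oxalato (-2 each); total -4. So Hg + (-4) = 2−, giving Hg = +2.
The complex ion is anionic, so mercury takes the -ate form mercurate(II).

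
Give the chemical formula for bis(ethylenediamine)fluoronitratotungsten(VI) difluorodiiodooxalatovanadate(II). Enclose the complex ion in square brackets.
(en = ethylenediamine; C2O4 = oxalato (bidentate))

Cation [W…]: ligand charges -2, W(VI) ⇒ ion charge 4+.
Anion [V…]: ligand charges -6, V(II) ⇒ ion charge 4−.
One 4+ cation balances one 4− anion.

[W(en)2F(NO3)][V(C2O4)F2I2]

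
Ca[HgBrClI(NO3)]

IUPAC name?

calcium bromochloroiodonitratomercurate(II)

The 1 calcium counter-ion carries a total charge of +2, so each complex ion is 2−.
Ligand charges: 1×nitrato (-1 each), 1×iodo (-1 each), 1×chloro (-1 each), 1×bromo (-1 each); total -4. So Hg + (-4) = 2−, giving Hg = +2.
Ligands are named alphabetically: bromo before chloro before iodo before nitrato.
The complex ion is anionic, so mercury takes the -ate form mercurate(II).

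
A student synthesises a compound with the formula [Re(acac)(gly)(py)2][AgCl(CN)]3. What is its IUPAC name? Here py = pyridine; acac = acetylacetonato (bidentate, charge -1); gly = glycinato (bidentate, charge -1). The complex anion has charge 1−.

Both ions are complex: the cation is named first with the plain metal name, the anion second with the -ate form; each ion's ligands are alphabetised independently.
The complex anion is given as 1−; its ligand charges sum to -2, so Ag = +1.
With 3 anions per cation, the cation must be 3×1 = 3+.
Cation: ligand charges sum to -2; for the ion to be 3+, Re = +5.

(acetylacetonato)(glycinato)bis(pyridine)rhenium(V) chlorocyanoargentate(I)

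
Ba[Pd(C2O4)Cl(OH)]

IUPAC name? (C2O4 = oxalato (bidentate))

The 1 barium counter-ion carries a total charge of +2, so each complex ion is 2−.
Ligand charges: 1×oxalato (-2 each), 1×chloro (-1 each), 1×hydroxo (-1 each); total -4. So Pd + (-4) = 2−, giving Pd = +2.
Ligands are named alphabetically: chloro before hydroxo before oxalato.
The complex ion is anionic, so palladium takes the -ate form palladate(II).

barium chlorohydroxooxalatopalladate(II)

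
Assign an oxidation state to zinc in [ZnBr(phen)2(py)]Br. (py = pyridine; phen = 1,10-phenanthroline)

+2

1 bromide outside the brackets (-1 each) → the complex ion is 1+.
Ligand charges: 1×py neutral; 2×phen neutral; 1×Br = -1; sum -1.
Zn + (-1) = 1+ ⇒ Zn is +2.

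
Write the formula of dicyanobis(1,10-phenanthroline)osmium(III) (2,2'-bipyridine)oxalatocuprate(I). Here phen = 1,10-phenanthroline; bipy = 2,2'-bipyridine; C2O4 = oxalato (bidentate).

[Os(CN)2(phen)2][Cu(bipy)(C2O4)]

Cation [Os…]: ligand charges -2, Os(III) ⇒ ion charge 1+.
Anion [Cu…]: ligand charges -2, Cu(I) ⇒ ion charge 1−.
One 1+ cation balances one 1− anion.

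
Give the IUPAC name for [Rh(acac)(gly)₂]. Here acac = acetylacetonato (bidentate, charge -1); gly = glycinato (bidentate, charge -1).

There is no counter-ion, so the complex is neutral overall.
Ligand charges: 1×acetylacetonato (-1 each), 2×glycinato (-1 each); total -3. So Rh + (-3) = 0, giving Rh = +3.
Ligands are named alphabetically: acetylacetonato before glycinato.

(acetylacetonato)bis(glycinato)rhodium(III)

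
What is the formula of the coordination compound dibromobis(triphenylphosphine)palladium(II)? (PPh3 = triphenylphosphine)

Ligands: 2 triphenylphosphine (PPh3, neutral), 2 bromo (Br, -1). Ligand charge sum = -2.
With Pd in oxidation state +2, the complex ion is [Pd...].

[PdBr2(PPh3)2]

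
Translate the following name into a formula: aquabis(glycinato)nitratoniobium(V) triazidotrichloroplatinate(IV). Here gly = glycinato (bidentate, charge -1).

Cation [Nb…]: ligand charges -3, Nb(V) ⇒ ion charge 2+.
Anion [Pt…]: ligand charges -6, Pt(IV) ⇒ ion charge 2−.
One 2+ cation balances one 2− anion.

[Nb(gly)2(H2O)(NO3)][PtCl3(N3)3]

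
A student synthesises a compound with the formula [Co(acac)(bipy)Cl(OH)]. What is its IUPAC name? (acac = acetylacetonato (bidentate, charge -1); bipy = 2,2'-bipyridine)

There is no counter-ion, so the complex is neutral overall.
Ligand charges: 1×acetylacetonato (-1 each), 1×chloro (-1 each), 1×2,2'-bipyridine (neutral), 1×hydroxo (-1 each); total -3. So Co + (-3) = 0, giving Co = +3.
Ligands are named alphabetically: acetylacetonato before bipyridine before chloro before hydroxo.

(acetylacetonato)(2,2'-bipyridine)chlorohydroxocobalt(III)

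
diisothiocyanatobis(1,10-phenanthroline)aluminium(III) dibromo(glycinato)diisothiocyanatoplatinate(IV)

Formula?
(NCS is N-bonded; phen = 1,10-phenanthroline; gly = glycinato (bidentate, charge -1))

[Al(NCS)2(phen)2][PtBr2(gly)(NCS)2]

Cation [Al…]: ligand charges -2, Al(III) ⇒ ion charge 1+.
Anion [Pt…]: ligand charges -5, Pt(IV) ⇒ ion charge 1−.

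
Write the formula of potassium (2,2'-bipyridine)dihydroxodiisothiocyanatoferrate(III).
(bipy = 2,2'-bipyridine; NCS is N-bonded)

K[Fe(bipy)(NCS)2(OH)2]

Ligands: 1 2,2'-bipyridine (bipy, neutral), 2 hydroxo (OH, -1), 2 isothiocyanato (NCS, -1). Ligand charge sum = -4.
With Fe in oxidation state +3, the complex ion is [Fe...]^1−.
Charge balance with potassium (+1) requires 1 complex ion per 1 potassium.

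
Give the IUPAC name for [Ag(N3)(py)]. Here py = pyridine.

There is no counter-ion, so the complex is neutral overall.
Ligand charges: 1×azido (-1 each), 1×pyridine (neutral); total -1. So Ag + (-1) = 0, giving Ag = +1.
Ligands are named alphabetically: azido before pyridine.

azido(pyridine)silver(I)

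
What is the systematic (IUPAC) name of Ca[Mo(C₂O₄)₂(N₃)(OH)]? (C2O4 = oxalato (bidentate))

calcium azidohydroxodioxalatomolybdate(IV)

The 1 calcium counter-ion carries a total charge of +2, so each complex ion is 2−.
Ligand charges: 1×azido (-1 each), 2×oxalato (-2 each), 1×hydroxo (-1 each); total -6. So Mo + (-6) = 2−, giving Mo = +4.
Ligands are named alphabetically: azido before hydroxo before oxalato.
The complex ion is anionic, so molybdenum takes the -ate form molybdate(IV).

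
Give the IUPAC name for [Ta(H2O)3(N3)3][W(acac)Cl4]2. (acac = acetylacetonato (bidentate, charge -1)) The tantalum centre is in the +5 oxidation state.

triaquatriazidotantalum(V) (acetylacetonato)tetrachlorotungstate(IV)

Ta is given as +5; the cation's ligand charges sum to -3, so the complex cation is 2+.
With 2 anions per cation, each anion must be 2/2 = 1−.
Anion: ligand charges sum to -5; for the ion to be 1−, W = +4.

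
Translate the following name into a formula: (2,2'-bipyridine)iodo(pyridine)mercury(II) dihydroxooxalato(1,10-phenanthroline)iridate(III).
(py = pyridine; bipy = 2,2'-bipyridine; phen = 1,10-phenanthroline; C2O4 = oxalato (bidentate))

Cation [Hg…]: ligand charges -1, Hg(II) ⇒ ion charge 1+.
Anion [Ir…]: ligand charges -4, Ir(III) ⇒ ion charge 1−.

[Hg(bipy)I(py)][Ir(C2O4)(OH)2(phen)]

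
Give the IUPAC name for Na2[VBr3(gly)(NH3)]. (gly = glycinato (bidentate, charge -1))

The 2 sodium counter-ions carry a total charge of +2, so each complex ion is 2−.
Ligand charges: 1×glycinato (-1 each), 1×ammine (neutral), 3×bromo (-1 each); total -4. So V + (-4) = 2−, giving V = +2.
Ligands are named alphabetically: ammine before bromo before glycinato.
The complex ion is anionic, so vanadium takes the -ate form vanadate(II).

sodium amminetribromo(glycinato)vanadate(II)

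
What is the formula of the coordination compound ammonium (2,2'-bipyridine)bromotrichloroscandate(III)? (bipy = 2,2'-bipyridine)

Ligands: 3 chloro (Cl, -1), 1 2,2'-bipyridine (bipy, neutral), 1 bromo (Br, -1). Ligand charge sum = -4.
With Sc in oxidation state +3, the complex ion is [Sc...]^1−.
Charge balance with ammonium (+1) requires 1 complex ion per 1 ammonium.

NH4[Sc(bipy)BrCl3]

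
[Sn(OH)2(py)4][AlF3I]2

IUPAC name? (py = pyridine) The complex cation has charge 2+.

dihydroxotetrakis(pyridine)tin(IV) trifluoroiodoaluminate(III)

Both ions are complex: the cation is named first with the plain metal name, the anion second with the -ate form; each ion's ligands are alphabetised independently.
The complex cation is given as 2+; its ligand charges sum to -2, so Sn = +4.
With 2 anions per cation, each anion must be 2/2 = 1−.
Anion: ligand charges sum to -4; for the ion to be 1−, Al = +3.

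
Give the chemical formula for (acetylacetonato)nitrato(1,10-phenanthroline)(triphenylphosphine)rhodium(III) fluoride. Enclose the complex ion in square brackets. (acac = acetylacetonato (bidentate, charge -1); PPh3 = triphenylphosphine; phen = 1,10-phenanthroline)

Ligands: 1 acetylacetonato (acac, -1), 1 triphenylphosphine (PPh3, neutral), 1 1,10-phenanthroline (phen, neutral), 1 nitrato (NO3, -1). Ligand charge sum = -2.
With Rh in oxidation state +3, the complex ion is [Rh...]^1+.
Charge balance with fluoride (-1) requires 1 complex ion per 1 fluoride.

[Rh(acac)(NO3)(phen)(PPh3)]F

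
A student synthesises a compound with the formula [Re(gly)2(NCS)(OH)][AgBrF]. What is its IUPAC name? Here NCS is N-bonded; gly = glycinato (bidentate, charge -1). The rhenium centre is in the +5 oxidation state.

bis(glycinato)hydroxoisothiocyanatorhenium(V) bromofluoroargentate(I)

Both ions are complex: the cation is named first with the plain metal name, the anion second with the -ate form; each ion's ligands are alphabetised independently.
Re is given as +5; the cation's ligand charges sum to -4, so the complex cation is 1+.
A 1:1 salt means the anion carries the equal and opposite charge, 1−.
Anion: ligand charges sum to -2; for the ion to be 1−, Ag = +1.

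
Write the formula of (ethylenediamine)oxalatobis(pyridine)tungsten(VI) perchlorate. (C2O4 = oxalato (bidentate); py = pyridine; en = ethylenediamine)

[W(C2O4)(en)(py)2](ClO4)4

Ligands: 1 oxalato (C2O4, -2), 2 pyridine (py, neutral), 1 ethylenediamine (en, neutral). Ligand charge sum = -2.
With W in oxidation state +6, the complex ion is [W...]^4+.
Charge balance with perchlorate (-1) requires 1 complex ion per 4 perchlorate.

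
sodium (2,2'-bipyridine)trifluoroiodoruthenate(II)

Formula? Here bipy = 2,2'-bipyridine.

Na2[Ru(bipy)F3I]

Ligands: 3 fluoro (F, -1), 1 2,2'-bipyridine (bipy, neutral), 1 iodo (I, -1). Ligand charge sum = -4.
Charge balance with sodium (+1) requires 1 complex ion per 2 sodium.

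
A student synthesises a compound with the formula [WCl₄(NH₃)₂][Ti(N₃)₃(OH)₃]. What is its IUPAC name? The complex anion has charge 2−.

The complex anion is given as 2−; its ligand charges sum to -6, so Ti = +4.
A 1:1 salt means the cation carries the equal and opposite charge, 2+.
Cation: ligand charges sum to -4; for the ion to be 2+, W = +6.

diamminetetrachlorotungsten(VI) triazidotrihydroxotitanate(IV)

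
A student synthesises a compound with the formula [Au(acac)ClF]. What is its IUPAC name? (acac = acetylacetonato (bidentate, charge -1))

There is no counter-ion, so the complex is neutral overall.
Ligand charges: 1×chloro (-1 each), 1×fluoro (-1 each), 1×acetylacetonato (-1 each); total -3. So Au + (-3) = 0, giving Au = +3.
Ligands are named alphabetically: acetylacetonato before chloro before fluoro.

(acetylacetonato)chlorofluorogold(III)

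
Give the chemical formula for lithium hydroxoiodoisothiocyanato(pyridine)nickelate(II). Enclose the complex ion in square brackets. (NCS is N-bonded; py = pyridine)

Ligands: 1 isothiocyanato (NCS, -1), 1 pyridine (py, neutral), 1 hydroxo (OH, -1), 1 iodo (I, -1). Ligand charge sum = -3.
Charge balance with lithium (+1) requires 1 complex ion per 1 lithium.

Li[NiI(NCS)(OH)(py)]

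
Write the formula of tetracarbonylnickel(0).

[Ni(CO)4]

Ligands: 4 carbonyl (CO, neutral). Ligand charge sum = 0.
With Ni in oxidation state 0, the complex ion is [Ni...].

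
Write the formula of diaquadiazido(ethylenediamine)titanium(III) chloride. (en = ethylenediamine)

Ligands: 2 aqua (H2O, neutral), 1 ethylenediamine (en, neutral), 2 azido (N3, -1). Ligand charge sum = -2.
Charge balance with chloride (-1) requires 1 complex ion per 1 chloride.

[Ti(en)(H2O)2(N3)2]Cl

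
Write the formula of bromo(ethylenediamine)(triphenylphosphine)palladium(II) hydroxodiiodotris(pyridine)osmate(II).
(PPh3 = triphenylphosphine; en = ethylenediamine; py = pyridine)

[PdBr(en)(PPh3)][OsI2(OH)(py)3]

Cation [Pd…]: ligand charges -1, Pd(II) ⇒ ion charge 1+.
Anion [Os…]: ligand charges -3, Os(II) ⇒ ion charge 1−.
One 1+ cation balances one 1− anion.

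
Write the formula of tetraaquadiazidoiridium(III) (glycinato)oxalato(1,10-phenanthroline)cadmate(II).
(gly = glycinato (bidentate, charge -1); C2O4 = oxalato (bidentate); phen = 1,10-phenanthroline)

[Ir(H2O)4(N3)2][Cd(C2O4)(gly)(phen)]

Cation [Ir…]: ligand charges -2, Ir(III) ⇒ ion charge 1+.
Anion [Cd…]: ligand charges -3, Cd(II) ⇒ ion charge 1−.
One 1+ cation balances one 1− anion.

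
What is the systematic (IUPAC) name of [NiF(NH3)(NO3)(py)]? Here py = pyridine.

amminefluoronitrato(pyridine)nickel(II)

There is no counter-ion, so the complex is neutral overall.
Ligand charges: 1×nitrato (-1 each), 1×pyridine (neutral), 1×fluoro (-1 each), 1×ammine (neutral); total -2. So Ni + (-2) = 0, giving Ni = +2.
Ligands are named alphabetically: ammine before fluoro before nitrato before pyridine.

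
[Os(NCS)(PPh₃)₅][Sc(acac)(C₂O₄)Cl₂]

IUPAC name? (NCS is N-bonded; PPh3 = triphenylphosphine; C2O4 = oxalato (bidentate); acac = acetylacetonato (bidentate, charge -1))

isothiocyanatopentakis(triphenylphosphine)osmium(III) (acetylacetonato)dichlorooxalatoscandate(III)

Scandium is always +3 in its complexes; the anion's ligand charges sum to -5, so the complex anion is 2−.
A 1:1 salt means the cation carries the equal and opposite charge, 2+.
Cation: ligand charges sum to -1; for the ion to be 2+, Os = +3.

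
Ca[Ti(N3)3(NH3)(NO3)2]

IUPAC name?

calcium amminetriazidodinitratotitanate(III)

The 1 calcium counter-ion carries a total charge of +2, so each complex ion is 2−.
Ligand charges: 2×nitrato (-1 each), 3×azido (-1 each), 1×ammine (neutral); total -5. So Ti + (-5) = 2−, giving Ti = +3.
Ligands are named alphabetically: ammine before azido before nitrato.
The complex ion is anionic, so titanium takes the -ate form titanate(III).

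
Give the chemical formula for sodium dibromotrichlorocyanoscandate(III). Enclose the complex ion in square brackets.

Ligands: 2 bromo (Br, -1), 3 chloro (Cl, -1), 1 cyano (CN, -1). Ligand charge sum = -6.
With Sc in oxidation state +3, the complex ion is [Sc...]^3−.
Charge balance with sodium (+1) requires 1 complex ion per 3 sodium.

Na3[ScBr2Cl3(CN)]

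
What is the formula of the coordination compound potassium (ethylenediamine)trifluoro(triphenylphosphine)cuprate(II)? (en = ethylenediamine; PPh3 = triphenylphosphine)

K[Cu(en)F3(PPh3)]

Ligands: 1 ethylenediamine (en, neutral), 3 fluoro (F, -1), 1 triphenylphosphine (PPh3, neutral). Ligand charge sum = -3.
With Cu in oxidation state +2, the complex ion is [Cu...]^1−.
Charge balance with potassium (+1) requires 1 complex ion per 1 potassium.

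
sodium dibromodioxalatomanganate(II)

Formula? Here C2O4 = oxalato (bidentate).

Ligands: 2 bromo (Br, -1), 2 oxalato (C2O4, -2). Ligand charge sum = -6.
With Mn in oxidation state +2, the complex ion is [Mn...]^4−.
Charge balance with sodium (+1) requires 1 complex ion per 4 sodium.

Na4[MnBr2(C2O4)2]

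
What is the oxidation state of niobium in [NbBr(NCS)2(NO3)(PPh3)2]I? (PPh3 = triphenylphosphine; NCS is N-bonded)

1 iodide outside the brackets (-1 each) → the complex ion is 1+.
Ligand charges: 1×NO3 = -1; 1×Br = -1; 2×PPh3 neutral; 2×NCS = -2; sum -4.
Nb + (-4) = 1+ ⇒ Nb is +5.

+5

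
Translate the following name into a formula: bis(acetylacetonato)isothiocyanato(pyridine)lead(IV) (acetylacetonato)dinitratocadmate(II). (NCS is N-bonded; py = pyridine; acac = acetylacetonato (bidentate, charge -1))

Cation [Pb…]: ligand charges -3, Pb(IV) ⇒ ion charge 1+.
Anion [Cd…]: ligand charges -3, Cd(II) ⇒ ion charge 1−.
One 1+ cation balances one 1− anion.

[Pb(acac)2(NCS)(py)][Cd(acac)(NO3)2]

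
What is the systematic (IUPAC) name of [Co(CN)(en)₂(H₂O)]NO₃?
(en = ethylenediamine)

aquacyanobis(ethylenediamine)cobalt(II) nitrate

The 1 nitrate counter-ion carries a total charge of -1, so each complex ion is 1+.
Ligand charges: 1×cyano (-1 each), 2×ethylenediamine (neutral), 1×aqua (neutral); total -1. So Co + (-1) = 1+, giving Co = +2.
Ligands are named alphabetically: aqua before cyano before ethylenediamine.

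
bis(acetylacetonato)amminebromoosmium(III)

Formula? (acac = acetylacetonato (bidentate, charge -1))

Ligands: 1 bromo (Br, -1), 1 ammine (NH3, neutral), 2 acetylacetonato (acac, -1). Ligand charge sum = -3.
With Os in oxidation state +3, the complex ion is [Os...].

[Os(acac)2Br(NH3)]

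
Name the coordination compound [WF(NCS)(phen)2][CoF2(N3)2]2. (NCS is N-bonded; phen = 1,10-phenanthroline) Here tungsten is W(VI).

fluoroisothiocyanatobis(1,10-phenanthroline)tungsten(VI) diazidodifluorocobaltate(II)

Both ions are complex: the cation is named first with the plain metal name, the anion second with the -ate form; each ion's ligands are alphabetised independently.
W is given as +6; the cation's ligand charges sum to -2, so the complex cation is 4+.
With 2 anions per cation, each anion must be 4/2 = 2−.
Anion: ligand charges sum to -4; for the ion to be 2−, Co = +2.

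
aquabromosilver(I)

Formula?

[AgBr(H2O)]

Ligands: 1 bromo (Br, -1), 1 aqua (H2O, neutral). Ligand charge sum = -1.
With Ag in oxidation state +1, the complex ion is [Ag...].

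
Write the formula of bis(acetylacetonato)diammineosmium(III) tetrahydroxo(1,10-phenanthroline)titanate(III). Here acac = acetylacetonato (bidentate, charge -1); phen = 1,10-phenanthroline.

[Os(acac)2(NH3)2][Ti(OH)4(phen)]

Cation [Os…]: ligand charges -2, Os(III) ⇒ ion charge 1+.
Anion [Ti…]: ligand charges -4, Ti(III) ⇒ ion charge 1−.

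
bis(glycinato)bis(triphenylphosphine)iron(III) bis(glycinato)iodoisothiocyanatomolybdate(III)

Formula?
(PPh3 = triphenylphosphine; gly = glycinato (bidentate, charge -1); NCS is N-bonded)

[Fe(gly)2(PPh3)2][Mo(gly)2I(NCS)]

Cation [Fe…]: ligand charges -2, Fe(III) ⇒ ion charge 1+.
Anion [Mo…]: ligand charges -4, Mo(III) ⇒ ion charge 1−.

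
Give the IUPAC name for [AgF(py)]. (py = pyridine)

fluoro(pyridine)silver(I)

There is no counter-ion, so the complex is neutral overall.
Ligand charges: 1×pyridine (neutral), 1×fluoro (-1 each); total -1. So Ag + (-1) = 0, giving Ag = +1.
Ligands are named alphabetically: fluoro before pyridine.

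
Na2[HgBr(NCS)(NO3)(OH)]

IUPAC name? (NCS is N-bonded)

sodium bromohydroxoisothiocyanatonitratomercurate(II)

The 2 sodium counter-ions carry a total charge of +2, so each complex ion is 2−.
Ligand charges: 1×hydroxo (-1 each), 1×bromo (-1 each), 1×isothiocyanato (-1 each), 1×nitrato (-1 each); total -4. So Hg + (-4) = 2−, giving Hg = +2.
The complex ion is anionic, so mercury takes the -ate form mercurate(II).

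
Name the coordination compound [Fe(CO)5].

pentacarbonyliron(0)

There is no counter-ion, so the complex is neutral overall.
Ligand charges: 5×carbonyl (neutral); total 0. So Fe + (0) = 0, giving Fe = 0.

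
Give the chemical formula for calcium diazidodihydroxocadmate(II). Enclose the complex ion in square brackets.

Ca[Cd(N3)2(OH)2]

Ligands: 2 azido (N3, -1), 2 hydroxo (OH, -1). Ligand charge sum = -4.
With Cd in oxidation state +2, the complex ion is [Cd...]^2−.
Charge balance with calcium (+2) requires 1 complex ion per 1 calcium.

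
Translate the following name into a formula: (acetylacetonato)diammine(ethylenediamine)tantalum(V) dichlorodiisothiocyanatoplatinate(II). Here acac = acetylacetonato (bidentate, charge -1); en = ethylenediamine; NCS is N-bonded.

[Ta(acac)(en)(NH3)2][PtCl2(NCS)2]2

Cation [Ta…]: ligand charges -1, Ta(V) ⇒ ion charge 4+.
Anion [Pt…]: ligand charges -4, Pt(II) ⇒ ion charge 2−.
One 4+ cation requires 2 of the 2− anion.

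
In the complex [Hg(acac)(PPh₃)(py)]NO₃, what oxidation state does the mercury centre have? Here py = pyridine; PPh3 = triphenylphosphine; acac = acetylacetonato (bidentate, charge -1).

+2

1 nitrate outside the brackets (-1 each) → the complex ion is 1+.
Ligand charges: 1×py neutral; 1×PPh3 neutral; 1×acac = -1; sum -1.
Hg + (-1) = 1+ ⇒ Hg is +2.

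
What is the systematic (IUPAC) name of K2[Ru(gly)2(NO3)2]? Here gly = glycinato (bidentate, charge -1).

potassium bis(glycinato)dinitratoruthenate(II)

The 2 potassium counter-ions carry a total charge of +2, so each complex ion is 2−.
Ligand charges: 2×glycinato (-1 each), 2×nitrato (-1 each); total -4. So Ru + (-4) = 2−, giving Ru = +2.
The complex ion is anionic, so ruthenium takes the -ate form ruthenate(II).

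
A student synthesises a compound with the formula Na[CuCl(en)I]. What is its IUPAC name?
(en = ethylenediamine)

The 1 sodium counter-ion carries a total charge of +1, so each complex ion is 1−.
Ligand charges: 1×chloro (-1 each), 1×iodo (-1 each), 1×ethylenediamine (neutral); total -2. So Cu + (-2) = 1−, giving Cu = +1.
Ligands are named alphabetically: chloro before ethylenediamine before iodo.
The complex ion is anionic, so copper takes the -ate form cuprate(I).

sodium chloro(ethylenediamine)iodocuprate(I)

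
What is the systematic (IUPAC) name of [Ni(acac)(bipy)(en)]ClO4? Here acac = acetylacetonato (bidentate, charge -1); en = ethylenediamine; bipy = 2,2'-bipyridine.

The 1 perchlorate counter-ion carries a total charge of -1, so each complex ion is 1+.
Ligand charges: 1×acetylacetonato (-1 each), 1×ethylenediamine (neutral), 1×2,2'-bipyridine (neutral); total -1. So Ni + (-1) = 1+, giving Ni = +2.
Ligands are named alphabetically: acetylacetonato before bipyridine before ethylenediamine.

(acetylacetonato)(2,2'-bipyridine)(ethylenediamine)nickel(II) perchlorate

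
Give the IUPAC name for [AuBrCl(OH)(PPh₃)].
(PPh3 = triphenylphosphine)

There is no counter-ion, so the complex is neutral overall.
Ligand charges: 1×bromo (-1 each), 1×chloro (-1 each), 1×hydroxo (-1 each), 1×triphenylphosphine (neutral); total -3. So Au + (-3) = 0, giving Au = +3.
Ligands are named alphabetically: bromo before chloro before hydroxo before triphenylphosphine.

bromochlorohydroxo(triphenylphosphine)gold(III)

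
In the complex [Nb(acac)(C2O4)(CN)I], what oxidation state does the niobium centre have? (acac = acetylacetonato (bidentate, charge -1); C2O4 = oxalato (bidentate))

+5

No counter-ion: the bracketed complex is neutral.
Ligand charges: 1×acac = -1; 1×C2O4 = -2; 1×CN = -1; 1×I = -1; sum -5.
Nb + (-5) = 0 ⇒ Nb is +5.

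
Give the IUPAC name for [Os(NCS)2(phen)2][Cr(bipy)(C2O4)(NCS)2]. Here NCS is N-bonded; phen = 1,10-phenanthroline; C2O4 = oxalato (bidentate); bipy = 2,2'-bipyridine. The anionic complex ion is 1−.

diisothiocyanatobis(1,10-phenanthroline)osmium(III) (2,2'-bipyridine)diisothiocyanatooxalatochromate(III)

Both ions are complex: the cation is named first with the plain metal name, the anion second with the -ate form; each ion's ligands are alphabetised independently.
The complex anion is given as 1−; its ligand charges sum to -4, so Cr = +3.
A 1:1 salt means the cation carries the equal and opposite charge, 1+.
Cation: ligand charges sum to -2; for the ion to be 1+, Os = +3.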